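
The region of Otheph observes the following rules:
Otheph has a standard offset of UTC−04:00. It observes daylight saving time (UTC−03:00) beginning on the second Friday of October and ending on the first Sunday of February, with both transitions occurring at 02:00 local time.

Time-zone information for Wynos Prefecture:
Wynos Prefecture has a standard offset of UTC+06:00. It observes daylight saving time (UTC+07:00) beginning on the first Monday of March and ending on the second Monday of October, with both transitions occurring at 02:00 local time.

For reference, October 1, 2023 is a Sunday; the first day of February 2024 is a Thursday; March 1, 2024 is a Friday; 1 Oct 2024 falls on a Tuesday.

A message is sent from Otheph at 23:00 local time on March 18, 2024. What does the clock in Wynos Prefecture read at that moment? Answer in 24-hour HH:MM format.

1 October 2023 is a Sunday, so the first Friday is October 6 and the second is October 13.
1 February 2024 is a Thursday, so the first Sunday is February 4.
March 18, 2024 does not fall between 13 October 2023 and 4 February 2024, so daylight saving is not in effect and Otheph is at UTC−04:00.
23:00 Otheph + 4h = 03:00 UTC (rolling into the next day, 19 March 2024).
1 March 2024 is a Friday, so the first Monday is March 4.
1 October 2024 is a Tuesday, so the first Monday is October 7 and the second is October 14.
At the standard offset (UTC+06:00), 03:00 UTC + 6h = 09:00 Wynos Prefecture standard time.
The standard-time date in Wynos Prefecture, March 19, 2024, falls between 4 March and 14 October, so daylight saving is in effect and Wynos Prefecture is at UTC+07:00.
03:00 UTC + 7h = 10:00 Wynos Prefecture.

10:00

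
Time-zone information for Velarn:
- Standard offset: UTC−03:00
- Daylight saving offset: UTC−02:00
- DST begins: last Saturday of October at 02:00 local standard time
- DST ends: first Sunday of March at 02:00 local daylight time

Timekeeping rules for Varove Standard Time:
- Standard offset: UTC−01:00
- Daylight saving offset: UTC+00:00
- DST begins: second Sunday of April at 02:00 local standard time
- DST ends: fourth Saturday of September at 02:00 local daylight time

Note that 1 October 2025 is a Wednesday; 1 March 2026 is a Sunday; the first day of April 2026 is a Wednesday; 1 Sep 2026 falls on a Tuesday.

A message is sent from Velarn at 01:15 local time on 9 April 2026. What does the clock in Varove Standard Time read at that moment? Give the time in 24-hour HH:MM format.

03:15

1 October 2025 is a Wednesday, so Saturdays fall on 4, 11, 18, 25; the last is October 25.
1 March 2026 is a Sunday, so the first Sunday is March 1.
9 April 2026 is outside the daylight-saving period (25 October 2025 – 1 March 2026), so Velarn is on standard time, UTC−03:00.
01:15 Velarn + 3h = 04:15 UTC.
1 April 2026 is a Wednesday, so the first Sunday is April 5 and the second is April 12.
1 September 2026 is a Tuesday, so the first Saturday is September 5 and the fourth is September 26.
At the standard offset (UTC−01:00), 04:15 UTC − 1h = 03:15 Varove Standard Time standard time.
Daylight saving runs 12 April – 26 September; the standard-time date in Varove Standard Time, 9 April 2026, is outside that window, so Varove Standard Time is on standard time at UTC−01:00.
04:15 UTC − 1h = 03:15 Varove Standard Time.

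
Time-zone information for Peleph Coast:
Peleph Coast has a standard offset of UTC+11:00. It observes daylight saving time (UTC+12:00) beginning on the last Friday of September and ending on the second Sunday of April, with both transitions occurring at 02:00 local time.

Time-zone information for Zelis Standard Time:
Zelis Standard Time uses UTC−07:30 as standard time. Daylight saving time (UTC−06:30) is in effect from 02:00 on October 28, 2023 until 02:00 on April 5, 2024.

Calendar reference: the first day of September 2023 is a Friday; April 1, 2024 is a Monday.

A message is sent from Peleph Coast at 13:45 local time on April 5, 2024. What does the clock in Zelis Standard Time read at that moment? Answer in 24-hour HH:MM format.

19:15

1 September 2023 is a Friday, so Fridays fall on 1, 8, 15, 22, 29; the last is September 29.
1 April 2024 is a Monday, so the first Sunday is April 7 and the second is April 14.
April 5, 2024 lies within the daylight-saving period (29 September 2023 – 14 April 2024), so Peleph Coast is on daylight time, UTC+12:00.
13:45 Peleph Coast − 12h = 01:45 UTC.
At the standard offset (UTC−07:30), 01:45 UTC − 7h30m = 18:15 Zelis Standard Time standard time (rolling into the previous day, 4 April 2024).
The standard-time date in Zelis Standard Time, April 4, 2024, falls between 28 October 2023 and 5 April 2024, so daylight saving is in effect and Zelis Standard Time is at UTC−06:30.
01:45 UTC − 6h30m = 19:15 Zelis Standard Time (rolling into the previous day, 4 April 2024).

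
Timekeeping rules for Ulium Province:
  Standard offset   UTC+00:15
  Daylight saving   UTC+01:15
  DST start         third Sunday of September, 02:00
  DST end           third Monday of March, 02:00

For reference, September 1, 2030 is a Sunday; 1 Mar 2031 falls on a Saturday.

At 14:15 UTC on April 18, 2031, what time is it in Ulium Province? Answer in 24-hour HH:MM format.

1 September 2030 is a Sunday, so the first Sunday is September 1 and the third is September 15.
1 March 2031 is a Saturday, so the first Monday is March 3 and the third is March 17.
At the standard offset (UTC+00:15), 14:15 UTC + 0h15m = 14:30 Ulium Province standard time.
The standard-time date in Ulium Province, April 18, 2031, does not fall between 15 September 2030 and 17 March 2031, so daylight saving is not in effect and Ulium Province is at UTC+00:15.
14:15 UTC + 0h15m = 14:30 local.

14:30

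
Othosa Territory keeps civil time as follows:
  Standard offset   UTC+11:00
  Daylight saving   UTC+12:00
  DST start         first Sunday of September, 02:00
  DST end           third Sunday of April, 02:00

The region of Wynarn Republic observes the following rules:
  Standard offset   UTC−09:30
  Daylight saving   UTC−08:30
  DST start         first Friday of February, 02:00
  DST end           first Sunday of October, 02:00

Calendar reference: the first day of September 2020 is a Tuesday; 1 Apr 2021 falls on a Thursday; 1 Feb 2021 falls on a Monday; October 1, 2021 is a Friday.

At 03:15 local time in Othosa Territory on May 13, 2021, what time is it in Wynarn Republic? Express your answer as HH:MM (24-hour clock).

1 September 2020 is a Tuesday, so the first Sunday is September 6.
1 April 2021 is a Thursday, so the first Sunday is April 4 and the third is April 18.
Daylight saving runs 6 September 2020 – 18 April 2021; May 13, 2021 is outside that window, so Othosa Territory is on standard time at UTC+11:00.
03:15 Othosa Territory − 11h = 16:15 UTC (rolling into the previous day, 12 May 2021).
1 February 2021 is a Monday, so the first Friday is February 5.
1 October 2021 is a Friday, so the first Sunday is October 3.
At the standard offset (UTC−09:30), 16:15 UTC − 9h30m = 06:45 Wynarn Republic standard time.
The standard-time date in Wynarn Republic, May 12, 2021, falls between 5 February and 3 October, so daylight saving is in effect and Wynarn Republic is at UTC−08:30.
16:15 UTC − 8h30m = 07:45 Wynarn Republic.

07:45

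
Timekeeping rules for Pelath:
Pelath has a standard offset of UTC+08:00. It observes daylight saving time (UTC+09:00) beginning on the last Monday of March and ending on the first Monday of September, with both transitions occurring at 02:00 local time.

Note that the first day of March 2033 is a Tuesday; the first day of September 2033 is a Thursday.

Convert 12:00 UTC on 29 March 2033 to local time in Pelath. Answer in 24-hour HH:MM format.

21:00

1 March 2033 is a Tuesday, so Mondays fall on 7, 14, 21, 28; the last is March 28.
1 September 2033 is a Thursday, so the first Monday is September 5.
At the standard offset (UTC+08:00), 12:00 UTC + 8h = 20:00 Pelath standard time.
The standard-time date in Pelath, 29 March 2033, lies within the daylight-saving period (28 March – 5 September), so Pelath is on daylight time, UTC+09:00.
12:00 UTC + 9h = 21:00 local.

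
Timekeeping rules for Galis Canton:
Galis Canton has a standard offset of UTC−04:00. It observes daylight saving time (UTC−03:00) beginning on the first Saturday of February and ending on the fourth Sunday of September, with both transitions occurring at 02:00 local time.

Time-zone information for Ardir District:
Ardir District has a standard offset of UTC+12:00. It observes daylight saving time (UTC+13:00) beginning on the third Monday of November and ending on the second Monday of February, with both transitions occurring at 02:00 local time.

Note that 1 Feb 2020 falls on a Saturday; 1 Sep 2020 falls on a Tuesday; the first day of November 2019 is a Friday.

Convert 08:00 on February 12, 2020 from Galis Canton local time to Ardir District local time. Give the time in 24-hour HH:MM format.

1 February 2020 is a Saturday, so the first Saturday is February 1.
1 September 2020 is a Tuesday, so the first Sunday is September 6 and the fourth is September 27.
February 12, 2020 lies within the daylight-saving period (1 February – 27 September), so Galis Canton is on daylight time, UTC−03:00.
08:00 Galis Canton + 3h = 11:00 UTC.
1 November 2019 is a Friday, so the first Monday is November 4 and the third is November 18.
1 February 2020 is a Saturday, so the first Monday is February 3 and the second is February 10.
At the standard offset (UTC+12:00), 11:00 UTC + 12h = 23:00 Ardir District standard time.
The standard-time date in Ardir District, February 12, 2020, does not fall between 18 November 2019 and 10 February 2020, so daylight saving is not in effect and Ardir District is at UTC+12:00.
11:00 UTC + 12h = 23:00 Ardir District.

23:00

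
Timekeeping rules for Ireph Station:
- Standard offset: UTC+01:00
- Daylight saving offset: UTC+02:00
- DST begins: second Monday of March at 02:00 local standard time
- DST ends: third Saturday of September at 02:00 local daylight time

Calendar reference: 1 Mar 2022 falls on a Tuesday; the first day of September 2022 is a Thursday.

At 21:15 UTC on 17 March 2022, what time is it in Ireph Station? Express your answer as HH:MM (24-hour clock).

1 March 2022 is a Tuesday, so the first Monday is March 7 and the second is March 14.
1 September 2022 is a Thursday, so the first Saturday is September 3 and the third is September 17.
At the standard offset (UTC+01:00), 21:15 UTC + 1h = 22:15 Ireph Station standard time.
Daylight saving runs 14 March – 17 September; the standard-time date in Ireph Station, 17 March 2022, is inside that window, so Ireph Station is at UTC+02:00.
21:15 UTC + 2h = 23:15 local.

23:15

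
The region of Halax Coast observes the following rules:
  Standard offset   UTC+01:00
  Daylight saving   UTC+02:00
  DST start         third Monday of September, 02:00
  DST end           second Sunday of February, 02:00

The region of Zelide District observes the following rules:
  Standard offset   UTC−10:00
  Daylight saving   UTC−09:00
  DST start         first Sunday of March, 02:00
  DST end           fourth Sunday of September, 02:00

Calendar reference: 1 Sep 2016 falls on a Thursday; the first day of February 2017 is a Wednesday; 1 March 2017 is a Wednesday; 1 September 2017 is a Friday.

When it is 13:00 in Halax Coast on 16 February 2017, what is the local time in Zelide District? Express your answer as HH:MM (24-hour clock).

1 September 2016 is a Thursday, so the first Monday is September 5 and the third is September 19.
1 February 2017 is a Wednesday, so the first Sunday is February 5 and the second is February 12.
Daylight saving runs 19 September 2016 – 12 February 2017; 16 February 2017 is outside that window, so Halax Coast is on standard time at UTC+01:00.
13:00 Halax Coast − 1h = 12:00 UTC.
1 March 2017 is a Wednesday, so the first Sunday is March 5.
1 September 2017 is a Friday, so the first Sunday is September 3 and the fourth is September 24.
At the standard offset (UTC−10:00), 12:00 UTC − 10h = 02:00 Zelide District standard time.
Daylight saving runs 5 March – 24 September; the standard-time date in Zelide District, 16 February 2017, is outside that window, so Zelide District is on standard time at UTC−10:00.
12:00 UTC − 10h = 02:00 Zelide District.

02:00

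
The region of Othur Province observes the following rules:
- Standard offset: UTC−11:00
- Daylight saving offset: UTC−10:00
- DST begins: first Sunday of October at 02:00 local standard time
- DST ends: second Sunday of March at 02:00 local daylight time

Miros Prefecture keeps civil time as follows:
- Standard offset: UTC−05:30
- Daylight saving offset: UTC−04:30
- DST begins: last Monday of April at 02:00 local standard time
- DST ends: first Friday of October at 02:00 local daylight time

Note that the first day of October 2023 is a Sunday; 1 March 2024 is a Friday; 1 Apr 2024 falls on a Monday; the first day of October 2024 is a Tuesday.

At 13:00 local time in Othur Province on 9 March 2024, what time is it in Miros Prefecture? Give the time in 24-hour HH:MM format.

1 October 2023 is a Sunday, so the first Sunday is October 1.
1 March 2024 is a Friday, so the first Sunday is March 3 and the second is March 10.
9 March 2024 lies within the daylight-saving period (1 October 2023 – 10 March 2024), so Othur Province is on daylight time, UTC−10:00.
13:00 Othur Province + 10h = 23:00 UTC.
1 April 2024 is a Monday, so Mondays fall on 1, 8, 15, 22, 29; the last is April 29.
1 October 2024 is a Tuesday, so the first Friday is October 4.
At the standard offset (UTC−05:30), 23:00 UTC − 5h30m = 17:30 Miros Prefecture standard time.
The standard-time date in Miros Prefecture, 9 March 2024, is outside the daylight-saving period (29 April – 4 October), so Miros Prefecture is on standard time, UTC−05:30.
23:00 UTC − 5h30m = 17:30 Miros Prefecture.

17:30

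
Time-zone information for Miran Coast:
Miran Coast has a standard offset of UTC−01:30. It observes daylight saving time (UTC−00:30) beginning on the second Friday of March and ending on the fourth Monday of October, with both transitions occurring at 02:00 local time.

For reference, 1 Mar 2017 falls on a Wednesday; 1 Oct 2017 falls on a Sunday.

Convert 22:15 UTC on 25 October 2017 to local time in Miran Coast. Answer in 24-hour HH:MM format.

1 March 2017 is a Wednesday, so the first Friday is March 3 and the second is March 10.
1 October 2017 is a Sunday, so the first Monday is October 2 and the fourth is October 23.
At the standard offset (UTC−01:30), 22:15 UTC − 1h30m = 20:45 Miran Coast standard time.
The standard-time date in Miran Coast, 25 October 2017, does not fall between 10 March and 23 October, so daylight saving is not in effect and Miran Coast is at UTC−01:30.
22:15 UTC − 1h30m = 20:45 local.

20:45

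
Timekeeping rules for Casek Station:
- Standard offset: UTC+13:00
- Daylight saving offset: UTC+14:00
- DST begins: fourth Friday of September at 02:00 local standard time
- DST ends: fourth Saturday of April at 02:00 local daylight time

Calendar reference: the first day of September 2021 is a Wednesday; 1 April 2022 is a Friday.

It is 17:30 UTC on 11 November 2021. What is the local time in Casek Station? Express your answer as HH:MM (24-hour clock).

07:30

1 September 2021 is a Wednesday, so the first Friday is September 3 and the fourth is September 24.
1 April 2022 is a Friday, so the first Saturday is April 2 and the fourth is April 23.
At the standard offset (UTC+13:00), 17:30 UTC + 13h = 06:30 Casek Station standard time (rolling into the next day, 12 November 2021).
The standard-time date in Casek Station, 12 November 2021, lies within the daylight-saving period (24 September 2021 – 23 April 2022), so Casek Station is on daylight time, UTC+14:00.
17:30 UTC + 14h = 07:30 local (rolling into the next day, 12 November 2021).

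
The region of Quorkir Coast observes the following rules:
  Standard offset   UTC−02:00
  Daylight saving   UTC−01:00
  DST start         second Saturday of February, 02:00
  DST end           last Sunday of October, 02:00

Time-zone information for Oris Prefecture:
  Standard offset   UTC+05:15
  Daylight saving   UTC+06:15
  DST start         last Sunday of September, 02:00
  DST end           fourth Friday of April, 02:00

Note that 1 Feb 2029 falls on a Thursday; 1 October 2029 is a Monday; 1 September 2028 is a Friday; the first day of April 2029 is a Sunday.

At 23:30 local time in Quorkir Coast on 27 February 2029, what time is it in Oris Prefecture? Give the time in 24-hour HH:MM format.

1 February 2029 is a Thursday, so the first Saturday is February 3 and the second is February 10.
1 October 2029 is a Monday, so Sundays fall on 7, 14, 21, 28; the last is October 28.
27 February 2029 lies within the daylight-saving period (10 February – 28 October), so Quorkir Coast is on daylight time, UTC−01:00.
23:30 Quorkir Coast + 1h = 00:30 UTC (rolling into the next day, 28 February 2029).
1 September 2028 is a Friday, so Sundays fall on 3, 10, 17, 24; the last is September 24.
1 April 2029 is a Sunday, so the first Friday is April 6 and the fourth is April 27.
At the standard offset (UTC+05:15), 00:30 UTC + 5h15m = 05:45 Oris Prefecture standard time.
Daylight saving runs 24 September 2028 – 27 April 2029; the standard-time date in Oris Prefecture, 28 February 2029, is inside that window, so Oris Prefecture is at UTC+06:15.
00:30 UTC + 6h15m = 06:45 Oris Prefecture.

06:45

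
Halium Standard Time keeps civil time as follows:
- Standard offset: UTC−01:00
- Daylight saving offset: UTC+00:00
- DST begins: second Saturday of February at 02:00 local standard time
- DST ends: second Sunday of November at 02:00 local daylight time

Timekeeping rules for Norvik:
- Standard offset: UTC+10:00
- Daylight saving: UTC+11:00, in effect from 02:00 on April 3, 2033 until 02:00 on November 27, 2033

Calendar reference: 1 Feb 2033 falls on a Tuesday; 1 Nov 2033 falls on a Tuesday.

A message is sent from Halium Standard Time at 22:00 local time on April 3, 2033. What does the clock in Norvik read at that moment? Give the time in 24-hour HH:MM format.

09:00

1 February 2033 is a Tuesday, so the first Saturday is February 5 and the second is February 12.
1 November 2033 is a Tuesday, so the first Sunday is November 6 and the second is November 13.
Daylight saving runs 12 February – 13 November; April 3, 2033 is inside that window, so Halium Standard Time is at UTC+00:00.
22:00 Halium Standard Time − 0h = 22:00 UTC.
At the standard offset (UTC+10:00), 22:00 UTC + 10h = 08:00 Norvik standard time (rolling into the next day, 4 April 2033).
The standard-time date in Norvik, April 4, 2033, falls between 3 April and 27 November, so daylight saving is in effect and Norvik is at UTC+11:00.
22:00 UTC + 11h = 09:00 Norvik (rolling into the next day, 4 April 2033).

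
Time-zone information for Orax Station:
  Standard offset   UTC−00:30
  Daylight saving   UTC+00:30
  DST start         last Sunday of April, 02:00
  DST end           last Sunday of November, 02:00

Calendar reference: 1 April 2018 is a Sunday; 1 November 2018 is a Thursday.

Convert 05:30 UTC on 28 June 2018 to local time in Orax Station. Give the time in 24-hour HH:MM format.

06:00

1 April 2018 is a Sunday, so Sundays fall on 1, 8, 15, 22, 29; the last is April 29.
1 November 2018 is a Thursday, so Sundays fall on 4, 11, 18, 25; the last is November 25.
At the standard offset (UTC−00:30), 05:30 UTC − 0h30m = 05:00 Orax Station standard time.
Daylight saving runs 29 April – 25 November; the standard-time date in Orax Station, 28 June 2018, is inside that window, so Orax Station is at UTC+00:30.
05:30 UTC + 0h30m = 06:00 local.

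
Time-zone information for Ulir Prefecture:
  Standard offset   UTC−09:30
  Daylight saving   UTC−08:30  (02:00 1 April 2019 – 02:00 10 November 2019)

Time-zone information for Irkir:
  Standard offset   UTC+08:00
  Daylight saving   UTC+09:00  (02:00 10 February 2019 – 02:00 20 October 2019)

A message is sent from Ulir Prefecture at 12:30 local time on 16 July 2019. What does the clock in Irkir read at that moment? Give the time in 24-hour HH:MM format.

16 July 2019 falls between 1 April and 10 November, so daylight saving is in effect and Ulir Prefecture is at UTC−08:30.
12:30 Ulir Prefecture + 8h30m = 21:00 UTC.
At the standard offset (UTC+08:00), 21:00 UTC + 8h = 05:00 Irkir standard time (rolling into the next day, 17 July 2019).
The standard-time date in Irkir, 17 July 2019, falls between 10 February and 20 October, so daylight saving is in effect and Irkir is at UTC+09:00.
21:00 UTC + 9h = 06:00 Irkir (rolling into the next day, 17 July 2019).

06:00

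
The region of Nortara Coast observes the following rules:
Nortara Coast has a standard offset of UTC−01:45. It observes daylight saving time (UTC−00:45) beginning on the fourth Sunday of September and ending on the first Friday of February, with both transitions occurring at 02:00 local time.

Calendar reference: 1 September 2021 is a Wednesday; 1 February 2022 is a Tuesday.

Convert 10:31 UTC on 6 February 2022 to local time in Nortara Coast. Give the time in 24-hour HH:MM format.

1 September 2021 is a Wednesday, so the first Sunday is September 5 and the fourth is September 26.
1 February 2022 is a Tuesday, so the first Friday is February 4.
At the standard offset (UTC−01:45), 10:31 UTC − 1h45m = 08:46 Nortara Coast standard time.
The standard-time date in Nortara Coast, 6 February 2022, does not fall between 26 September 2021 and 4 February 2022, so daylight saving is not in effect and Nortara Coast is at UTC−01:45.
10:31 UTC − 1h45m = 08:46 local.

08:46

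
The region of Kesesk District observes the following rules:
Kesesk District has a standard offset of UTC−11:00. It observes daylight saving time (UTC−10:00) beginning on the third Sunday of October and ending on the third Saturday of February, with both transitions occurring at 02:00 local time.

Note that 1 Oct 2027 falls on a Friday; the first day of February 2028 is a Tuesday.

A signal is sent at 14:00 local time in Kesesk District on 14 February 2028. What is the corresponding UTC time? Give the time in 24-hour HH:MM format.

1 October 2027 is a Friday, so the first Sunday is October 3 and the third is October 17.
1 February 2028 is a Tuesday, so the first Saturday is February 5 and the third is February 19.
14 February 2028 falls between 17 October 2027 and 19 February 2028, so daylight saving is in effect and Kesesk District is at UTC−10:00.
14:00 local + 10h = 00:00 UTC (rolling into the next day, 15 February 2028).

00:00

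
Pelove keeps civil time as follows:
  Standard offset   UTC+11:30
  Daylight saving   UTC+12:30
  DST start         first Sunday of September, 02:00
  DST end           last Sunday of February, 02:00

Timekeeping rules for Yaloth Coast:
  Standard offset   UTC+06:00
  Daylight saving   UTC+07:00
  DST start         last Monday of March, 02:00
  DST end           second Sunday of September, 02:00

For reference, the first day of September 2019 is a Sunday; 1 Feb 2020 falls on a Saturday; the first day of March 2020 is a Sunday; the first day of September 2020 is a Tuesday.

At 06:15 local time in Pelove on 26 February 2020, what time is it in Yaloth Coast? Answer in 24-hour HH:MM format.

00:45

1 September 2019 is a Sunday, so the first Sunday is September 1.
1 February 2020 is a Saturday, so Sundays fall on 2, 9, 16, 23; the last is February 23.
Daylight saving runs 1 September 2019 – 23 February 2020; 26 February 2020 is outside that window, so Pelove is on standard time at UTC+11:30.
06:15 Pelove − 11h30m = 18:45 UTC (rolling into the previous day, 25 February 2020).
1 March 2020 is a Sunday, so Mondays fall on 2, 9, 16, 23, 30; the last is March 30.
1 September 2020 is a Tuesday, so the first Sunday is September 6 and the second is September 13.
At the standard offset (UTC+06:00), 18:45 UTC + 6h = 00:45 Yaloth Coast standard time (rolling into the next day, 26 February 2020).
The standard-time date in Yaloth Coast, 26 February 2020, is outside the daylight-saving period (30 March – 13 September), so Yaloth Coast is on standard time, UTC+06:00.
18:45 UTC + 6h = 00:45 Yaloth Coast (rolling into the next day, 26 February 2020).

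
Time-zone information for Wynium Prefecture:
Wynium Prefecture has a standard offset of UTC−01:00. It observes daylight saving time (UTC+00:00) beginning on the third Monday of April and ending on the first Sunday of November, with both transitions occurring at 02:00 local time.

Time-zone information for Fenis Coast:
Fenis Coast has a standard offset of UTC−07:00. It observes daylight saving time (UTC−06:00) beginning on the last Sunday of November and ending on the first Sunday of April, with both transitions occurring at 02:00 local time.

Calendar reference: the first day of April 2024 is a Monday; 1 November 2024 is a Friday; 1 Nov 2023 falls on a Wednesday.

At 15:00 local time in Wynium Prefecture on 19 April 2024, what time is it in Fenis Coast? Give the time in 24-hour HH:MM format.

1 April 2024 is a Monday, so the first Monday is April 1 and the third is April 15.
1 November 2024 is a Friday, so the first Sunday is November 3.
Daylight saving runs 15 April – 3 November; 19 April 2024 is inside that window, so Wynium Prefecture is at UTC+00:00.
15:00 Wynium Prefecture − 0h = 15:00 UTC.
1 November 2023 is a Wednesday, so Sundays fall on 5, 12, 19, 26; the last is November 26.
1 April 2024 is a Monday, so the first Sunday is April 7.
At the standard offset (UTC−07:00), 15:00 UTC − 7h = 08:00 Fenis Coast standard time.
The standard-time date in Fenis Coast, 19 April 2024, is outside the daylight-saving period (26 November 2023 – 7 April 2024), so Fenis Coast is on standard time, UTC−07:00.
15:00 UTC − 7h = 08:00 Fenis Coast.

08:00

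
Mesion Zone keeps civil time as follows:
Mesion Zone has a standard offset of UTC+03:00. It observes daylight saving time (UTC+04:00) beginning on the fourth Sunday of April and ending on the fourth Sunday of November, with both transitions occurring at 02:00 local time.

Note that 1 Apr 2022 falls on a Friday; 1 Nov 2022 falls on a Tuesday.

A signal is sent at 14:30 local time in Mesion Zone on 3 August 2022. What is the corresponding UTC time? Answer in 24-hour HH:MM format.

10:30

1 April 2022 is a Friday, so the first Sunday is April 3 and the fourth is April 24.
1 November 2022 is a Tuesday, so the first Sunday is November 6 and the fourth is November 27.
3 August 2022 falls between 24 April and 27 November, so daylight saving is in effect and Mesion Zone is at UTC+04:00.
14:30 local − 4h = 10:30 UTC.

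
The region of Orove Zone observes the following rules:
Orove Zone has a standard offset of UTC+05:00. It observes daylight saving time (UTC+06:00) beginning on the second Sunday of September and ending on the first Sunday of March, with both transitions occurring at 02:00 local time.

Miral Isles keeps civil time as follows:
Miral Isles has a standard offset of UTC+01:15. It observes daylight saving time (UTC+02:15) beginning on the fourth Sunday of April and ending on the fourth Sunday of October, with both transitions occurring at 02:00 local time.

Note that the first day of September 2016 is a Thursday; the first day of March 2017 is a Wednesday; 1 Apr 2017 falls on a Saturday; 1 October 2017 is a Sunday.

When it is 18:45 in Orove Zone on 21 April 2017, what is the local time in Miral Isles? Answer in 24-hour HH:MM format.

15:00

1 September 2016 is a Thursday, so the first Sunday is September 4 and the second is September 11.
1 March 2017 is a Wednesday, so the first Sunday is March 5.
Daylight saving runs 11 September 2016 – 5 March 2017; 21 April 2017 is outside that window, so Orove Zone is on standard time at UTC+05:00.
18:45 Orove Zone − 5h = 13:45 UTC.
1 April 2017 is a Saturday, so the first Sunday is April 2 and the fourth is April 23.
1 October 2017 is a Sunday, so the first Sunday is October 1 and the fourth is October 22.
At the standard offset (UTC+01:15), 13:45 UTC + 1h15m = 15:00 Miral Isles standard time.
The standard-time date in Miral Isles, 21 April 2017, is outside the daylight-saving period (23 April – 22 October), so Miral Isles is on standard time, UTC+01:15.
13:45 UTC + 1h15m = 15:00 Miral Isles.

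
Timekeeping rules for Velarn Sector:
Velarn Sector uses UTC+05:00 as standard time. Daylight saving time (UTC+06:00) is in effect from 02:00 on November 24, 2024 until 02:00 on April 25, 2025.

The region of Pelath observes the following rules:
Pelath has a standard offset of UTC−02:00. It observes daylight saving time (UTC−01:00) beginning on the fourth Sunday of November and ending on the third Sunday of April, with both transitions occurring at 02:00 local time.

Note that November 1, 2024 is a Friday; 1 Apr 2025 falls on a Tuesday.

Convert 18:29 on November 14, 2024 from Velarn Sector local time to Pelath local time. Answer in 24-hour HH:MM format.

November 14, 2024 does not fall between 24 November 2024 and 25 April 2025, so daylight saving is not in effect and Velarn Sector is at UTC+05:00.
18:29 Velarn Sector − 5h = 13:29 UTC.
1 November 2024 is a Friday, so the first Sunday is November 3 and the fourth is November 24.
1 April 2025 is a Tuesday, so the first Sunday is April 6 and the third is April 20.
At the standard offset (UTC−02:00), 13:29 UTC − 2h = 11:29 Pelath standard time.
The standard-time date in Pelath, November 14, 2024, does not fall between 24 November 2024 and 20 April 2025, so daylight saving is not in effect and Pelath is at UTC−02:00.
13:29 UTC − 2h = 11:29 Pelath.

11:29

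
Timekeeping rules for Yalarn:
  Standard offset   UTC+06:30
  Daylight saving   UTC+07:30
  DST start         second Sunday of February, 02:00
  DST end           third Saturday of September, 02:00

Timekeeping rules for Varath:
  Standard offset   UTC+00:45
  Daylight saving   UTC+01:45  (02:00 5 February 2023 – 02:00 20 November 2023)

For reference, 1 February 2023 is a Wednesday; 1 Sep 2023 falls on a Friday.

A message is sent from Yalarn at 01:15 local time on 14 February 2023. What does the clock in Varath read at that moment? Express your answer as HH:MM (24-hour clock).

19:30

1 February 2023 is a Wednesday, so the first Sunday is February 5 and the second is February 12.
1 September 2023 is a Friday, so the first Saturday is September 2 and the third is September 16.
Daylight saving runs 12 February – 16 September; 14 February 2023 is inside that window, so Yalarn is at UTC+07:30.
01:15 Yalarn − 7h30m = 17:45 UTC (rolling into the previous day, 13 February 2023).
At the standard offset (UTC+00:45), 17:45 UTC + 0h45m = 18:30 Varath standard time.
The standard-time date in Varath, 13 February 2023, falls between 5 February and 20 November, so daylight saving is in effect and Varath is at UTC+01:45.
17:45 UTC + 1h45m = 19:30 Varath.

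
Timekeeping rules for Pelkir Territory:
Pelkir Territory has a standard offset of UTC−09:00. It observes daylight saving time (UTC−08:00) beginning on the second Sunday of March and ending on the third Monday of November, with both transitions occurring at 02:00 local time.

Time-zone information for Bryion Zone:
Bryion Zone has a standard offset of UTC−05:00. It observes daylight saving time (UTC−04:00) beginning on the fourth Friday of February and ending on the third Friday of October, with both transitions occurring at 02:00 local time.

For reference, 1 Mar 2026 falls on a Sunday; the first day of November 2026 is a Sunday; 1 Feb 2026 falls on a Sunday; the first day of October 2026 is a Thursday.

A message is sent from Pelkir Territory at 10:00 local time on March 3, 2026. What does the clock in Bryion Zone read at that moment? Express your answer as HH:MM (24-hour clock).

1 March 2026 is a Sunday, so the first Sunday is March 1 and the second is March 8.
1 November 2026 is a Sunday, so the first Monday is November 2 and the third is November 16.
March 3, 2026 does not fall between 8 March and 16 November, so daylight saving is not in effect and Pelkir Territory is at UTC−09:00.
10:00 Pelkir Territory + 9h = 19:00 UTC.
1 February 2026 is a Sunday, so the first Friday is February 6 and the fourth is February 27.
1 October 2026 is a Thursday, so the first Friday is October 2 and the third is October 16.
At the standard offset (UTC−05:00), 19:00 UTC − 5h = 14:00 Bryion Zone standard time.
The standard-time date in Bryion Zone, March 3, 2026, falls between 27 February and 16 October, so daylight saving is in effect and Bryion Zone is at UTC−04:00.
19:00 UTC − 4h = 15:00 Bryion Zone.

15:00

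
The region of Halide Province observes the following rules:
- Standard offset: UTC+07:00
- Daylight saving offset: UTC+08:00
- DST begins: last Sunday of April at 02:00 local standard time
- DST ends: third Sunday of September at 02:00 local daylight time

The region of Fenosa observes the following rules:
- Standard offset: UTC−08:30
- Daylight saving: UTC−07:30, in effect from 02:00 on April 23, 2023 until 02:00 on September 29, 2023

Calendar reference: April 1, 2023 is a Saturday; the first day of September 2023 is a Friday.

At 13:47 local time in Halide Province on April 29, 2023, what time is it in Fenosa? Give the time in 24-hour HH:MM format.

1 April 2023 is a Saturday, so Sundays fall on 2, 9, 16, 23, 30; the last is April 30.
1 September 2023 is a Friday, so the first Sunday is September 3 and the third is September 17.
April 29, 2023 does not fall between 30 April and 17 September, so daylight saving is not in effect and Halide Province is at UTC+07:00.
13:47 Halide Province − 7h = 06:47 UTC.
At the standard offset (UTC−08:30), 06:47 UTC − 8h30m = 22:17 Fenosa standard time (rolling into the previous day, 28 April 2023).
Daylight saving runs 23 April – 29 September; the standard-time date in Fenosa, April 28, 2023, is inside that window, so Fenosa is at UTC−07:30.
06:47 UTC − 7h30m = 23:17 Fenosa (rolling into the previous day, 28 April 2023).

23:17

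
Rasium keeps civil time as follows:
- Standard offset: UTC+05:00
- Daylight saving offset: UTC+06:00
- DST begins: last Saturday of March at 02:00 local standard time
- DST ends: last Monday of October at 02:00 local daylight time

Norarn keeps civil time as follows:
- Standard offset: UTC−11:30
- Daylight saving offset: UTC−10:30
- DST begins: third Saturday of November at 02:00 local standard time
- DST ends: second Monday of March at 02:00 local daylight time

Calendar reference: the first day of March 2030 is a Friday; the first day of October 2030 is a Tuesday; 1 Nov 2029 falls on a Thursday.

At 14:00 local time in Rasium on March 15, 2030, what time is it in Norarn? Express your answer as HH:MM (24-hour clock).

1 March 2030 is a Friday, so Saturdays fall on 2, 9, 16, 23, 30; the last is March 30.
1 October 2030 is a Tuesday, so Mondays fall on 7, 14, 21, 28; the last is October 28.
March 15, 2030 is outside the daylight-saving period (30 March – 28 October), so Rasium is on standard time, UTC+05:00.
14:00 Rasium − 5h = 09:00 UTC.
1 November 2029 is a Thursday, so the first Saturday is November 3 and the third is November 17.
1 March 2030 is a Friday, so the first Monday is March 4 and the second is March 11.
At the standard offset (UTC−11:30), 09:00 UTC − 11h30m = 21:30 Norarn standard time (rolling into the previous day, 14 March 2030).
Daylight saving runs 17 November 2029 – 11 March 2030; the standard-time date in Norarn, March 14, 2030, is outside that window, so Norarn is on standard time at UTC−11:30.
09:00 UTC − 11h30m = 21:30 Norarn (rolling into the previous day, 14 March 2030).

21:30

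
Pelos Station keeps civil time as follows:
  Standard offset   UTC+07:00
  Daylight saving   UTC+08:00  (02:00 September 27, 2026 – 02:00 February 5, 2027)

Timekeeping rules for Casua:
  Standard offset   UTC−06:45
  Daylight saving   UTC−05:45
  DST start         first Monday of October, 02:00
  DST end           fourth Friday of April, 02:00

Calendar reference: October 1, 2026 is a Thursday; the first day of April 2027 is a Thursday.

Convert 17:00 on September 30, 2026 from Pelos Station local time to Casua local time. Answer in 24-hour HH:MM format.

Daylight saving runs 27 September 2026 – 5 February 2027; September 30, 2026 is inside that window, so Pelos Station is at UTC+08:00.
17:00 Pelos Station − 8h = 09:00 UTC.
1 October 2026 is a Thursday, so the first Monday is October 5.
1 April 2027 is a Thursday, so the first Friday is April 2 and the fourth is April 23.
At the standard offset (UTC−06:45), 09:00 UTC − 6h45m = 02:15 Casua standard time.
The standard-time date in Casua, September 30, 2026, does not fall between 5 October 2026 and 23 April 2027, so daylight saving is not in effect and Casua is at UTC−06:45.
09:00 UTC − 6h45m = 02:15 Casua.

02:15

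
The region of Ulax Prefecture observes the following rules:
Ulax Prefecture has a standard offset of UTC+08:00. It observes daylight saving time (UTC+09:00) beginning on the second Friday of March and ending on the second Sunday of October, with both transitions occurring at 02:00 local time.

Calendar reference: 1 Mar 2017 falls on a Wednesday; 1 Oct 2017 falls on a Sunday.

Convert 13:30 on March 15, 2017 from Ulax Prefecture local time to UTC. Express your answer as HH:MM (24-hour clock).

1 March 2017 is a Wednesday, so the first Friday is March 3 and the second is March 10.
1 October 2017 is a Sunday, so the first Sunday is October 1 and the second is October 8.
March 15, 2017 falls between 10 March and 8 October, so daylight saving is in effect and Ulax Prefecture is at UTC+09:00.
13:30 local − 9h = 04:30 UTC.

04:30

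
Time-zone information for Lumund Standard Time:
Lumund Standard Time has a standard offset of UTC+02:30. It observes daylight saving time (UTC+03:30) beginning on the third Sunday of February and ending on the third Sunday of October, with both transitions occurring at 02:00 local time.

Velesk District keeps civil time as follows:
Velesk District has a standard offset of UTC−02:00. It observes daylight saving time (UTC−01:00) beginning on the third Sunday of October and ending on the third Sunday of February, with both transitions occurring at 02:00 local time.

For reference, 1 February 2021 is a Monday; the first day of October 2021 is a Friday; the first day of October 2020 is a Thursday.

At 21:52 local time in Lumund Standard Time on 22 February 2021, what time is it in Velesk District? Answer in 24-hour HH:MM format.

1 February 2021 is a Monday, so the first Sunday is February 7 and the third is February 21.
1 October 2021 is a Friday, so the first Sunday is October 3 and the third is October 17.
22 February 2021 lies within the daylight-saving period (21 February – 17 October), so Lumund Standard Time is on daylight time, UTC+03:30.
21:52 Lumund Standard Time − 3h30m = 18:22 UTC.
1 October 2020 is a Thursday, so the first Sunday is October 4 and the third is October 18.
1 February 2021 is a Monday, so the first Sunday is February 7 and the third is February 21.
At the standard offset (UTC−02:00), 18:22 UTC − 2h = 16:22 Velesk District standard time.
Daylight saving runs 18 October 2020 – 21 February 2021; the standard-time date in Velesk District, 22 February 2021, is outside that window, so Velesk District is on standard time at UTC−02:00.
18:22 UTC − 2h = 16:22 Velesk District.

16:22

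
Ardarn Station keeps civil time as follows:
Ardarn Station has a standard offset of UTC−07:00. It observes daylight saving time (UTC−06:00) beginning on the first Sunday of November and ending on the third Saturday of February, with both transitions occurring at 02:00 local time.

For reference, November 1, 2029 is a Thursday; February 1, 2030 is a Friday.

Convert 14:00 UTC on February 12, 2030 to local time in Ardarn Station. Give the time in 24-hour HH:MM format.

1 November 2029 is a Thursday, so the first Sunday is November 4.
1 February 2030 is a Friday, so the first Saturday is February 2 and the third is February 16.
At the standard offset (UTC−07:00), 14:00 UTC − 7h = 07:00 Ardarn Station standard time.
The standard-time date in Ardarn Station, February 12, 2030, lies within the daylight-saving period (4 November 2029 – 16 February 2030), so Ardarn Station is on daylight time, UTC−06:00.
14:00 UTC − 6h = 08:00 local.

08:00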